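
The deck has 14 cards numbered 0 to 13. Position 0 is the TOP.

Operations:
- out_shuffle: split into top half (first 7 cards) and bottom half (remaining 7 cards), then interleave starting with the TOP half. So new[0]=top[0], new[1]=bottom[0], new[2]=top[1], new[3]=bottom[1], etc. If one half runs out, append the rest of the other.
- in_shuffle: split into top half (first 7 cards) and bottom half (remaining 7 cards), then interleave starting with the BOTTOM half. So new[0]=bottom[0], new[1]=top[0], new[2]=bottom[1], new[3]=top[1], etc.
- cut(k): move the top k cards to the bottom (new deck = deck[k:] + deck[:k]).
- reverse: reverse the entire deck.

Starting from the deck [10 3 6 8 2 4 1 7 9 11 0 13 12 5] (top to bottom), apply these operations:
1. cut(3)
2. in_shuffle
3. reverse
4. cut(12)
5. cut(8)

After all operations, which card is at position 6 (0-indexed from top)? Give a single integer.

After op 1 (cut(3)): [8 2 4 1 7 9 11 0 13 12 5 10 3 6]
After op 2 (in_shuffle): [0 8 13 2 12 4 5 1 10 7 3 9 6 11]
After op 3 (reverse): [11 6 9 3 7 10 1 5 4 12 2 13 8 0]
After op 4 (cut(12)): [8 0 11 6 9 3 7 10 1 5 4 12 2 13]
After op 5 (cut(8)): [1 5 4 12 2 13 8 0 11 6 9 3 7 10]
Position 6: card 8.

Answer: 8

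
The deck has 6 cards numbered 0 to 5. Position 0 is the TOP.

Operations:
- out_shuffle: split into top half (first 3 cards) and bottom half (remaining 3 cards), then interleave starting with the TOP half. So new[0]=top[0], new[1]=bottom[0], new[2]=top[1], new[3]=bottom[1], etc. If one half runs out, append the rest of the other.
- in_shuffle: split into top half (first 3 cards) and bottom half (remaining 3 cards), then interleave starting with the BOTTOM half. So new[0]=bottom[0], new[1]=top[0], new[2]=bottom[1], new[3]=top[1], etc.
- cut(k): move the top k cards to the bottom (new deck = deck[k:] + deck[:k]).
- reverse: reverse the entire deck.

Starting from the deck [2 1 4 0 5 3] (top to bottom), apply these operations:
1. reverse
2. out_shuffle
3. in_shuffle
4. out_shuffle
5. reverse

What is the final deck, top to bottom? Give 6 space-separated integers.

After op 1 (reverse): [3 5 0 4 1 2]
After op 2 (out_shuffle): [3 4 5 1 0 2]
After op 3 (in_shuffle): [1 3 0 4 2 5]
After op 4 (out_shuffle): [1 4 3 2 0 5]
After op 5 (reverse): [5 0 2 3 4 1]

Answer: 5 0 2 3 4 1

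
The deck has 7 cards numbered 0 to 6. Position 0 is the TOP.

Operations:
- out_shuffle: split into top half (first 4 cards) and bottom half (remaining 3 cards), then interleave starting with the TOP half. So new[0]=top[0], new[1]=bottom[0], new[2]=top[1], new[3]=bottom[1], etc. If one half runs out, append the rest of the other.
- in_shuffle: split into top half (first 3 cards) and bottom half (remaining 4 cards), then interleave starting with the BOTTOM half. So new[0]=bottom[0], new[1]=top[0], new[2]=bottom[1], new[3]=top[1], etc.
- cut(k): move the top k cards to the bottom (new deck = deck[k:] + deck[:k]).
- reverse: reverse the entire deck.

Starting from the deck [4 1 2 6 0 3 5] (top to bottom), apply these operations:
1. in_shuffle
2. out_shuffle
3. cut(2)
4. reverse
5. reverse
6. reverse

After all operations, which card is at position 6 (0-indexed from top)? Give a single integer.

Answer: 4

Derivation:
After op 1 (in_shuffle): [6 4 0 1 3 2 5]
After op 2 (out_shuffle): [6 3 4 2 0 5 1]
After op 3 (cut(2)): [4 2 0 5 1 6 3]
After op 4 (reverse): [3 6 1 5 0 2 4]
After op 5 (reverse): [4 2 0 5 1 6 3]
After op 6 (reverse): [3 6 1 5 0 2 4]
Position 6: card 4.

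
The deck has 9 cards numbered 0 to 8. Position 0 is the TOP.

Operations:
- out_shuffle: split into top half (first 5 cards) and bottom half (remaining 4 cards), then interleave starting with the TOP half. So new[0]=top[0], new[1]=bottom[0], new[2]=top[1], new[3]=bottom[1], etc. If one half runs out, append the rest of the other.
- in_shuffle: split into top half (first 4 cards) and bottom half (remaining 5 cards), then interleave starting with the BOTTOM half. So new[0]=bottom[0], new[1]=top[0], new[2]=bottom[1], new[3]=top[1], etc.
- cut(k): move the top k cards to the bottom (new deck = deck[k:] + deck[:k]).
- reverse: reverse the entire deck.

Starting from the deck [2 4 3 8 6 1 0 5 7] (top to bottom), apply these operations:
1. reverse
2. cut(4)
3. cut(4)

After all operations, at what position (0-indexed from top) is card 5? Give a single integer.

After op 1 (reverse): [7 5 0 1 6 8 3 4 2]
After op 2 (cut(4)): [6 8 3 4 2 7 5 0 1]
After op 3 (cut(4)): [2 7 5 0 1 6 8 3 4]
Card 5 is at position 2.

Answer: 2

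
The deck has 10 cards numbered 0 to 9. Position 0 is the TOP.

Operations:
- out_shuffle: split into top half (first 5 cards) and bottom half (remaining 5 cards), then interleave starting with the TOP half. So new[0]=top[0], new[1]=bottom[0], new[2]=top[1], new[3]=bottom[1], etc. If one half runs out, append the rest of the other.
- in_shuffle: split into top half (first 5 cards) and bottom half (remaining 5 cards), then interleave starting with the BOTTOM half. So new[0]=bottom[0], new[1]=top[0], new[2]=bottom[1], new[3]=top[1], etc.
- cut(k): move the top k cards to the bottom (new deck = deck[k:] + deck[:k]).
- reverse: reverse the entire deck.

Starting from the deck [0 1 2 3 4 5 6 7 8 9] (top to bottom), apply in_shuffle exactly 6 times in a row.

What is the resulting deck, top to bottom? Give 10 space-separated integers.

After op 1 (in_shuffle): [5 0 6 1 7 2 8 3 9 4]
After op 2 (in_shuffle): [2 5 8 0 3 6 9 1 4 7]
After op 3 (in_shuffle): [6 2 9 5 1 8 4 0 7 3]
After op 4 (in_shuffle): [8 6 4 2 0 9 7 5 3 1]
After op 5 (in_shuffle): [9 8 7 6 5 4 3 2 1 0]
After op 6 (in_shuffle): [4 9 3 8 2 7 1 6 0 5]

Answer: 4 9 3 8 2 7 1 6 0 5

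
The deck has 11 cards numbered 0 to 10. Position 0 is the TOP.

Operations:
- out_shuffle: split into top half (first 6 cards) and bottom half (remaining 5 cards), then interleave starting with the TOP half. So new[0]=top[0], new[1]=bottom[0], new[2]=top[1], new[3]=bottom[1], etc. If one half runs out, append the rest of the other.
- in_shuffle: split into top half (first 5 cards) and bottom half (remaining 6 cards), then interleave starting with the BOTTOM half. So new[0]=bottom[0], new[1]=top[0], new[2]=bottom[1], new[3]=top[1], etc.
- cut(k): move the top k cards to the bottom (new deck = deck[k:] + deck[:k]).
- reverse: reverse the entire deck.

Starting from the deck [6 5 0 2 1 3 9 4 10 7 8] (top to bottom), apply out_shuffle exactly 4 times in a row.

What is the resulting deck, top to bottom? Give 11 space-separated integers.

Answer: 6 7 4 3 2 5 8 10 9 1 0

Derivation:
After op 1 (out_shuffle): [6 9 5 4 0 10 2 7 1 8 3]
After op 2 (out_shuffle): [6 2 9 7 5 1 4 8 0 3 10]
After op 3 (out_shuffle): [6 4 2 8 9 0 7 3 5 10 1]
After op 4 (out_shuffle): [6 7 4 3 2 5 8 10 9 1 0]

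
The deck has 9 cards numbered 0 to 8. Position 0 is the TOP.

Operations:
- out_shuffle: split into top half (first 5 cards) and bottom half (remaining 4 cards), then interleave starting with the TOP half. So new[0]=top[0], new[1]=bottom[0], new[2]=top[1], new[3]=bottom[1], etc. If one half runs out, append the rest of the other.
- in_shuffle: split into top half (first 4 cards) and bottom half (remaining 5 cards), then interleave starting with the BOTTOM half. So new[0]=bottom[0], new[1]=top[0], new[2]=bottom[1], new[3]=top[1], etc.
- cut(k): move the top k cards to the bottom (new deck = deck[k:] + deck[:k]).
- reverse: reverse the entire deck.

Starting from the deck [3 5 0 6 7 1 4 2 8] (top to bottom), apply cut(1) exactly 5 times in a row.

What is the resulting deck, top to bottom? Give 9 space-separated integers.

After op 1 (cut(1)): [5 0 6 7 1 4 2 8 3]
After op 2 (cut(1)): [0 6 7 1 4 2 8 3 5]
After op 3 (cut(1)): [6 7 1 4 2 8 3 5 0]
After op 4 (cut(1)): [7 1 4 2 8 3 5 0 6]
After op 5 (cut(1)): [1 4 2 8 3 5 0 6 7]

Answer: 1 4 2 8 3 5 0 6 7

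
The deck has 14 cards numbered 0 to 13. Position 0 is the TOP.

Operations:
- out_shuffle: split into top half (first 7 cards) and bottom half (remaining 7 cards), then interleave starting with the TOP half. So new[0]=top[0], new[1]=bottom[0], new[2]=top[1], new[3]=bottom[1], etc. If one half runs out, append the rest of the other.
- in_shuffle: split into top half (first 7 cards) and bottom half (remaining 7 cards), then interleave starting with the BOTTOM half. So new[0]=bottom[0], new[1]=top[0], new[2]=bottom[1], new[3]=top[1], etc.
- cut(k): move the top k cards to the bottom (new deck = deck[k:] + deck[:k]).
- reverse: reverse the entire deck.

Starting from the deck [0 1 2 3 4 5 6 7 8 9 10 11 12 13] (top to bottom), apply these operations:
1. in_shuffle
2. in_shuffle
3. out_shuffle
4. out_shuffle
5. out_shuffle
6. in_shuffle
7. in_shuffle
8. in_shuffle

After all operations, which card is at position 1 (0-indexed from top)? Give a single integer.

Answer: 11

Derivation:
After op 1 (in_shuffle): [7 0 8 1 9 2 10 3 11 4 12 5 13 6]
After op 2 (in_shuffle): [3 7 11 0 4 8 12 1 5 9 13 2 6 10]
After op 3 (out_shuffle): [3 1 7 5 11 9 0 13 4 2 8 6 12 10]
After op 4 (out_shuffle): [3 13 1 4 7 2 5 8 11 6 9 12 0 10]
After op 5 (out_shuffle): [3 8 13 11 1 6 4 9 7 12 2 0 5 10]
After op 6 (in_shuffle): [9 3 7 8 12 13 2 11 0 1 5 6 10 4]
After op 7 (in_shuffle): [11 9 0 3 1 7 5 8 6 12 10 13 4 2]
After op 8 (in_shuffle): [8 11 6 9 12 0 10 3 13 1 4 7 2 5]
Position 1: card 11.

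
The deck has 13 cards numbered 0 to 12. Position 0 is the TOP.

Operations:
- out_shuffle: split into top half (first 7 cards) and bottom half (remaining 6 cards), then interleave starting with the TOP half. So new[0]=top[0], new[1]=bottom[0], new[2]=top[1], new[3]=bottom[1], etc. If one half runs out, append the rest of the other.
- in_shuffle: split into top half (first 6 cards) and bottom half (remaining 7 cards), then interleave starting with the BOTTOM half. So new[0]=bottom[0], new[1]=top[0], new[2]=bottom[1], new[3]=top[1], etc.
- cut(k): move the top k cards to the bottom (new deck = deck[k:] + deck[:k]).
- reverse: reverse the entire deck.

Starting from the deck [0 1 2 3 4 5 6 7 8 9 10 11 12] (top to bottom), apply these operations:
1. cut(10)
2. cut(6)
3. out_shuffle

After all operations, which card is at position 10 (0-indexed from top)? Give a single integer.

After op 1 (cut(10)): [10 11 12 0 1 2 3 4 5 6 7 8 9]
After op 2 (cut(6)): [3 4 5 6 7 8 9 10 11 12 0 1 2]
After op 3 (out_shuffle): [3 10 4 11 5 12 6 0 7 1 8 2 9]
Position 10: card 8.

Answer: 8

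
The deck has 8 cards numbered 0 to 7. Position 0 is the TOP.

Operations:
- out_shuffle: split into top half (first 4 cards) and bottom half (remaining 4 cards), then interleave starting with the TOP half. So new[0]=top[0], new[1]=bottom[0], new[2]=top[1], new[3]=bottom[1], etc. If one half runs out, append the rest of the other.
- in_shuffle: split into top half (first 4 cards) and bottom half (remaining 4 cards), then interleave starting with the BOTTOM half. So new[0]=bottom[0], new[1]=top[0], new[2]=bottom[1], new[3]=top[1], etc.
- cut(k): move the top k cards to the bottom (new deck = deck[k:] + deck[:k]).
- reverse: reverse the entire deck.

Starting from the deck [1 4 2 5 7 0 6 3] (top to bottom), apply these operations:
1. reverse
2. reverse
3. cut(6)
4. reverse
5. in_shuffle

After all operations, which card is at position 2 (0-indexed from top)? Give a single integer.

Answer: 1

Derivation:
After op 1 (reverse): [3 6 0 7 5 2 4 1]
After op 2 (reverse): [1 4 2 5 7 0 6 3]
After op 3 (cut(6)): [6 3 1 4 2 5 7 0]
After op 4 (reverse): [0 7 5 2 4 1 3 6]
After op 5 (in_shuffle): [4 0 1 7 3 5 6 2]
Position 2: card 1.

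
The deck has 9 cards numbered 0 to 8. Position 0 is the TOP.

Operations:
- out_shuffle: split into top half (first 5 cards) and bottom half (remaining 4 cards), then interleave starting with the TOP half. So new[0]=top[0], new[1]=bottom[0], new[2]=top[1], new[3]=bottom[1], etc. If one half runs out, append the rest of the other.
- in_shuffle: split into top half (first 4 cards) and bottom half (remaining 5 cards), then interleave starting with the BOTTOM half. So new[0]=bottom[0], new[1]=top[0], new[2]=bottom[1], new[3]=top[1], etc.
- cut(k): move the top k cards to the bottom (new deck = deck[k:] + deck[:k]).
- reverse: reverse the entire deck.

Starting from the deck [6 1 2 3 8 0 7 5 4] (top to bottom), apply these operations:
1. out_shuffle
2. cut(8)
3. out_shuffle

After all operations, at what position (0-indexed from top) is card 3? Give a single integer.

Answer: 5

Derivation:
After op 1 (out_shuffle): [6 0 1 7 2 5 3 4 8]
After op 2 (cut(8)): [8 6 0 1 7 2 5 3 4]
After op 3 (out_shuffle): [8 2 6 5 0 3 1 4 7]
Card 3 is at position 5.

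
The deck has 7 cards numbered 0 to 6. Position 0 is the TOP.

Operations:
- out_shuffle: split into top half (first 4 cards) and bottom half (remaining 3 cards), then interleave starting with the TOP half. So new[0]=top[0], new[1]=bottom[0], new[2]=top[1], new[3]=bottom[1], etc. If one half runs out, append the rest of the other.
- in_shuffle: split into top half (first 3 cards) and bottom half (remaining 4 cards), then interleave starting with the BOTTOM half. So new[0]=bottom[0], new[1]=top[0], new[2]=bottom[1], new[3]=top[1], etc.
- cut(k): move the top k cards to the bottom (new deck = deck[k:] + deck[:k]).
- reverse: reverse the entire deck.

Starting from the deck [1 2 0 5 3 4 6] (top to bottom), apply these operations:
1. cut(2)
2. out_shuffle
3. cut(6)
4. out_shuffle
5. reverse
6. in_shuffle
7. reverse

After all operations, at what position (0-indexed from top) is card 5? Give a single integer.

After op 1 (cut(2)): [0 5 3 4 6 1 2]
After op 2 (out_shuffle): [0 6 5 1 3 2 4]
After op 3 (cut(6)): [4 0 6 5 1 3 2]
After op 4 (out_shuffle): [4 1 0 3 6 2 5]
After op 5 (reverse): [5 2 6 3 0 1 4]
After op 6 (in_shuffle): [3 5 0 2 1 6 4]
After op 7 (reverse): [4 6 1 2 0 5 3]
Card 5 is at position 5.

Answer: 5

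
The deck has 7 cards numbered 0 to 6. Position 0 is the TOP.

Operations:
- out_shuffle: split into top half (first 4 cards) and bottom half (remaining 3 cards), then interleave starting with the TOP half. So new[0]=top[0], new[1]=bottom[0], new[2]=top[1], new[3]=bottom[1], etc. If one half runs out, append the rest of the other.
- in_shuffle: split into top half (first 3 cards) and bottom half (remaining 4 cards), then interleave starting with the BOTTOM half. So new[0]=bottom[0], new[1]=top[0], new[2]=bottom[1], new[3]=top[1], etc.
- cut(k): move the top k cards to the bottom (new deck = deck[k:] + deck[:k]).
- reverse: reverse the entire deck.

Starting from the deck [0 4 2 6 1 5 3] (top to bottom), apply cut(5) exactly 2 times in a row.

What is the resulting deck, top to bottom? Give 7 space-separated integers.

Answer: 6 1 5 3 0 4 2

Derivation:
After op 1 (cut(5)): [5 3 0 4 2 6 1]
After op 2 (cut(5)): [6 1 5 3 0 4 2]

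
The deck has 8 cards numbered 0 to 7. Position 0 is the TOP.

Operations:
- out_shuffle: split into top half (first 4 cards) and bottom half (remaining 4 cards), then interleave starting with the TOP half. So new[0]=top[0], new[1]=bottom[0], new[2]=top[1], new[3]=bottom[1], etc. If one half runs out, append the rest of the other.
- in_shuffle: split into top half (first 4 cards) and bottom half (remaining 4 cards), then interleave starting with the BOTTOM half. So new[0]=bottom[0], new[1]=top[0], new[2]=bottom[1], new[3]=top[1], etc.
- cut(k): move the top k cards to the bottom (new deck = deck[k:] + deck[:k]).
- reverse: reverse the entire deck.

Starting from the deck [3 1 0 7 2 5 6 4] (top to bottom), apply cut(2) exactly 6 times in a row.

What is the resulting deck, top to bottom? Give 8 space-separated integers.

Answer: 2 5 6 4 3 1 0 7

Derivation:
After op 1 (cut(2)): [0 7 2 5 6 4 3 1]
After op 2 (cut(2)): [2 5 6 4 3 1 0 7]
After op 3 (cut(2)): [6 4 3 1 0 7 2 5]
After op 4 (cut(2)): [3 1 0 7 2 5 6 4]
After op 5 (cut(2)): [0 7 2 5 6 4 3 1]
After op 6 (cut(2)): [2 5 6 4 3 1 0 7]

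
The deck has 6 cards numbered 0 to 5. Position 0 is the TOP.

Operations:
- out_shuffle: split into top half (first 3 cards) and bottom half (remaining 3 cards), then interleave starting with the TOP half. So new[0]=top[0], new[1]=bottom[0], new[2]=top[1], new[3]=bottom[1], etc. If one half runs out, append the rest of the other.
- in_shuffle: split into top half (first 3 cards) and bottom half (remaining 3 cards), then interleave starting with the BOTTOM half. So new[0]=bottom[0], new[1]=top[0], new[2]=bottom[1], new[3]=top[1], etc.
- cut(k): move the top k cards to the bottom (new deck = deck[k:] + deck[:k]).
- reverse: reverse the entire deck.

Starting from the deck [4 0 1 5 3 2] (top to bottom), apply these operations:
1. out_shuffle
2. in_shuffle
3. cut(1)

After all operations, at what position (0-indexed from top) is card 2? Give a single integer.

After op 1 (out_shuffle): [4 5 0 3 1 2]
After op 2 (in_shuffle): [3 4 1 5 2 0]
After op 3 (cut(1)): [4 1 5 2 0 3]
Card 2 is at position 3.

Answer: 3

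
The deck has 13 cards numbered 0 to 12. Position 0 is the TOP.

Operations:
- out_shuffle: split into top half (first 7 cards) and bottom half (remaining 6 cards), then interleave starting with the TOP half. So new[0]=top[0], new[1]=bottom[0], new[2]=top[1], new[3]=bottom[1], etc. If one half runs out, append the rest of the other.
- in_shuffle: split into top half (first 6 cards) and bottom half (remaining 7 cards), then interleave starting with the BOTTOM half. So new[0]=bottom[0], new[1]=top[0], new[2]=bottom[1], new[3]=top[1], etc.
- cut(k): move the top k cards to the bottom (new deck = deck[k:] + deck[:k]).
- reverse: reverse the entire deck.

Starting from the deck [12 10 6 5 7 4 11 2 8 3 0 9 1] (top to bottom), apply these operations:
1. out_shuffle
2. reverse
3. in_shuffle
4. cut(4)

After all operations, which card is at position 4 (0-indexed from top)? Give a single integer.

After op 1 (out_shuffle): [12 2 10 8 6 3 5 0 7 9 4 1 11]
After op 2 (reverse): [11 1 4 9 7 0 5 3 6 8 10 2 12]
After op 3 (in_shuffle): [5 11 3 1 6 4 8 9 10 7 2 0 12]
After op 4 (cut(4)): [6 4 8 9 10 7 2 0 12 5 11 3 1]
Position 4: card 10.

Answer: 10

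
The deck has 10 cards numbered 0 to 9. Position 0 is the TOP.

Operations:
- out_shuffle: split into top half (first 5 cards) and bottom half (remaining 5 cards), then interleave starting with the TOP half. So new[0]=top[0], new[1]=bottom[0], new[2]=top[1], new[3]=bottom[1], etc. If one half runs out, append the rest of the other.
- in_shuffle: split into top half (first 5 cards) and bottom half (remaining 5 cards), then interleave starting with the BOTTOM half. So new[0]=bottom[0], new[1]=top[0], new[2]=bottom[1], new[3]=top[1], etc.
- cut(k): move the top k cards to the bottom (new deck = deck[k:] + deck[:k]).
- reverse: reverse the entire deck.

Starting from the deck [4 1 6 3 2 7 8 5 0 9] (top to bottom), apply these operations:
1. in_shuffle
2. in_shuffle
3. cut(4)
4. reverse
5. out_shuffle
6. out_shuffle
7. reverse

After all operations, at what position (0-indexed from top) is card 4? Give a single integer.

After op 1 (in_shuffle): [7 4 8 1 5 6 0 3 9 2]
After op 2 (in_shuffle): [6 7 0 4 3 8 9 1 2 5]
After op 3 (cut(4)): [3 8 9 1 2 5 6 7 0 4]
After op 4 (reverse): [4 0 7 6 5 2 1 9 8 3]
After op 5 (out_shuffle): [4 2 0 1 7 9 6 8 5 3]
After op 6 (out_shuffle): [4 9 2 6 0 8 1 5 7 3]
After op 7 (reverse): [3 7 5 1 8 0 6 2 9 4]
Card 4 is at position 9.

Answer: 9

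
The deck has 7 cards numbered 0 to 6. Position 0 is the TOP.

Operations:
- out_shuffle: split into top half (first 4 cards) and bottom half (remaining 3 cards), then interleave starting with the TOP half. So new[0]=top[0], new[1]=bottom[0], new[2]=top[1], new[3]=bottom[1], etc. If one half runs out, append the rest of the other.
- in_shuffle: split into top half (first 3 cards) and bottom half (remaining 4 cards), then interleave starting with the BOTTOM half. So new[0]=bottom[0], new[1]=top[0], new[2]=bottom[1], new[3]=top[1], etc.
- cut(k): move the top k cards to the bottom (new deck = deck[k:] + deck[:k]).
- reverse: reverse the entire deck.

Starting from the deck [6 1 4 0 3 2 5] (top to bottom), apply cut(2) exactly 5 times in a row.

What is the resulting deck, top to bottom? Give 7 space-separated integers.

After op 1 (cut(2)): [4 0 3 2 5 6 1]
After op 2 (cut(2)): [3 2 5 6 1 4 0]
After op 3 (cut(2)): [5 6 1 4 0 3 2]
After op 4 (cut(2)): [1 4 0 3 2 5 6]
After op 5 (cut(2)): [0 3 2 5 6 1 4]

Answer: 0 3 2 5 6 1 4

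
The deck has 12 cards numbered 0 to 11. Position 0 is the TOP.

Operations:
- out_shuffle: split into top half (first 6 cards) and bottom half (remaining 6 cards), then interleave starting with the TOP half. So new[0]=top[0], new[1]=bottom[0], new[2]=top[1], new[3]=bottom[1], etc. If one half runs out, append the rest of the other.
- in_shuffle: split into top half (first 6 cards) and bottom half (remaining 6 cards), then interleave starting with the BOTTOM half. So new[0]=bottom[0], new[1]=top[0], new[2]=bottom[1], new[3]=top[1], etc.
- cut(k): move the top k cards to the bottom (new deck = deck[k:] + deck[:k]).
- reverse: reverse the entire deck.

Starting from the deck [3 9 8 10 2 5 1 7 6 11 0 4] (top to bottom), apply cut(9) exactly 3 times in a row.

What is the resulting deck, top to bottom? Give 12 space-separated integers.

Answer: 10 2 5 1 7 6 11 0 4 3 9 8

Derivation:
After op 1 (cut(9)): [11 0 4 3 9 8 10 2 5 1 7 6]
After op 2 (cut(9)): [1 7 6 11 0 4 3 9 8 10 2 5]
After op 3 (cut(9)): [10 2 5 1 7 6 11 0 4 3 9 8]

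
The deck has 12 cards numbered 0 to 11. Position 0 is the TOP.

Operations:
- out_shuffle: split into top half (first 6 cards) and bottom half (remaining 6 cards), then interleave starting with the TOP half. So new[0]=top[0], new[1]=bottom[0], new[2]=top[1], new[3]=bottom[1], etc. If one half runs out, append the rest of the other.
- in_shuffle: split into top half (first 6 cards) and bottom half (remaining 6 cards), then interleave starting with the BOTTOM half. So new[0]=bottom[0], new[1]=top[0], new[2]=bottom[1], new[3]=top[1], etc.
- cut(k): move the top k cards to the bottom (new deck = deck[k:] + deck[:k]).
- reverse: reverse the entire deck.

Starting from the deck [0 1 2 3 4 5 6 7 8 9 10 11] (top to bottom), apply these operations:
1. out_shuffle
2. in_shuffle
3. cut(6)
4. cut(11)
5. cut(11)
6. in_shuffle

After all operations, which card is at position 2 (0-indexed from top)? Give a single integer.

After op 1 (out_shuffle): [0 6 1 7 2 8 3 9 4 10 5 11]
After op 2 (in_shuffle): [3 0 9 6 4 1 10 7 5 2 11 8]
After op 3 (cut(6)): [10 7 5 2 11 8 3 0 9 6 4 1]
After op 4 (cut(11)): [1 10 7 5 2 11 8 3 0 9 6 4]
After op 5 (cut(11)): [4 1 10 7 5 2 11 8 3 0 9 6]
After op 6 (in_shuffle): [11 4 8 1 3 10 0 7 9 5 6 2]
Position 2: card 8.

Answer: 8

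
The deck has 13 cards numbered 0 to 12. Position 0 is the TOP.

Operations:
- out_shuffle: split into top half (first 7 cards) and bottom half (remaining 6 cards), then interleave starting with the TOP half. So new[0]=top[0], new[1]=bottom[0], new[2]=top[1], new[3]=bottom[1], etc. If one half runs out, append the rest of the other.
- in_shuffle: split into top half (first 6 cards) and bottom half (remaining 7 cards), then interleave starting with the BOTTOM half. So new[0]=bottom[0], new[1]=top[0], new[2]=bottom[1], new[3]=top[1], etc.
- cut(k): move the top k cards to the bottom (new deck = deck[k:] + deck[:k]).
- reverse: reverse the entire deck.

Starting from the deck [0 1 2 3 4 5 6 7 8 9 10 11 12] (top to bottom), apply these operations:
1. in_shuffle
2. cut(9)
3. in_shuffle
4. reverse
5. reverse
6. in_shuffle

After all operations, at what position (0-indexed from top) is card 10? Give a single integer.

After op 1 (in_shuffle): [6 0 7 1 8 2 9 3 10 4 11 5 12]
After op 2 (cut(9)): [4 11 5 12 6 0 7 1 8 2 9 3 10]
After op 3 (in_shuffle): [7 4 1 11 8 5 2 12 9 6 3 0 10]
After op 4 (reverse): [10 0 3 6 9 12 2 5 8 11 1 4 7]
After op 5 (reverse): [7 4 1 11 8 5 2 12 9 6 3 0 10]
After op 6 (in_shuffle): [2 7 12 4 9 1 6 11 3 8 0 5 10]
Card 10 is at position 12.

Answer: 12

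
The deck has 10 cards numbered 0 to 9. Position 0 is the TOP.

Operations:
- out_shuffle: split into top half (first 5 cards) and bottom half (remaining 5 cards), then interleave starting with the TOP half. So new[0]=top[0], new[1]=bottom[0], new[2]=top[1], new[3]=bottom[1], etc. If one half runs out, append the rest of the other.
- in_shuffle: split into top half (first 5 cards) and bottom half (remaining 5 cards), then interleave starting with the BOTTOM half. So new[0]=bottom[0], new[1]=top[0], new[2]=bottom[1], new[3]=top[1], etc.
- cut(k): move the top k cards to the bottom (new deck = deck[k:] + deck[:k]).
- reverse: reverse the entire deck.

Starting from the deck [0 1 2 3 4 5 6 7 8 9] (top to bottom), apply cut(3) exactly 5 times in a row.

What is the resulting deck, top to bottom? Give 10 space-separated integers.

After op 1 (cut(3)): [3 4 5 6 7 8 9 0 1 2]
After op 2 (cut(3)): [6 7 8 9 0 1 2 3 4 5]
After op 3 (cut(3)): [9 0 1 2 3 4 5 6 7 8]
After op 4 (cut(3)): [2 3 4 5 6 7 8 9 0 1]
After op 5 (cut(3)): [5 6 7 8 9 0 1 2 3 4]

Answer: 5 6 7 8 9 0 1 2 3 4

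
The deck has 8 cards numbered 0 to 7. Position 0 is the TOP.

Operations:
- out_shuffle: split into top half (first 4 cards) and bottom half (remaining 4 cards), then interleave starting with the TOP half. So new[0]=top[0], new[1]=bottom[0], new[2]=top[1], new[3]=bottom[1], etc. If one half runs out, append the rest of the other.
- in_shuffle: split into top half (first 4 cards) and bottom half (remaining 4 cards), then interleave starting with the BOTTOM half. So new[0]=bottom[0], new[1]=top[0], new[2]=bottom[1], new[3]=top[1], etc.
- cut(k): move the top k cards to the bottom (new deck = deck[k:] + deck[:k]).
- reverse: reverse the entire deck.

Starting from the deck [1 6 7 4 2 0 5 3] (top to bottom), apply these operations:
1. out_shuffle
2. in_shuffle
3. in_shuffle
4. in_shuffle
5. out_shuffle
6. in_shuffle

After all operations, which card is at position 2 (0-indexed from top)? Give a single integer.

After op 1 (out_shuffle): [1 2 6 0 7 5 4 3]
After op 2 (in_shuffle): [7 1 5 2 4 6 3 0]
After op 3 (in_shuffle): [4 7 6 1 3 5 0 2]
After op 4 (in_shuffle): [3 4 5 7 0 6 2 1]
After op 5 (out_shuffle): [3 0 4 6 5 2 7 1]
After op 6 (in_shuffle): [5 3 2 0 7 4 1 6]
Position 2: card 2.

Answer: 2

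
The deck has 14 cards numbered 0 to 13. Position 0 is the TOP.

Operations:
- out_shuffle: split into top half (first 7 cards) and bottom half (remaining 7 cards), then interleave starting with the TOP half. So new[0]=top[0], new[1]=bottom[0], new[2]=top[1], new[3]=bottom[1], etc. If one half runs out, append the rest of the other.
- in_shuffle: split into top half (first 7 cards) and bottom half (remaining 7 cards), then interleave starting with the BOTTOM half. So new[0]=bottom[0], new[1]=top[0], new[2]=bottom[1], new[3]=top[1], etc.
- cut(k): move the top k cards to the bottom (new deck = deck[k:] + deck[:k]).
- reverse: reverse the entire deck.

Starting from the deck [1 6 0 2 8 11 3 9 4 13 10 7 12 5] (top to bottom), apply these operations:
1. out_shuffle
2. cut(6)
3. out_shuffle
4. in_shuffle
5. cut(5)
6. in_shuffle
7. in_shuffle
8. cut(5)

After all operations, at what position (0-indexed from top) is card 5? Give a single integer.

Answer: 1

Derivation:
After op 1 (out_shuffle): [1 9 6 4 0 13 2 10 8 7 11 12 3 5]
After op 2 (cut(6)): [2 10 8 7 11 12 3 5 1 9 6 4 0 13]
After op 3 (out_shuffle): [2 5 10 1 8 9 7 6 11 4 12 0 3 13]
After op 4 (in_shuffle): [6 2 11 5 4 10 12 1 0 8 3 9 13 7]
After op 5 (cut(5)): [10 12 1 0 8 3 9 13 7 6 2 11 5 4]
After op 6 (in_shuffle): [13 10 7 12 6 1 2 0 11 8 5 3 4 9]
After op 7 (in_shuffle): [0 13 11 10 8 7 5 12 3 6 4 1 9 2]
After op 8 (cut(5)): [7 5 12 3 6 4 1 9 2 0 13 11 10 8]
Card 5 is at position 1.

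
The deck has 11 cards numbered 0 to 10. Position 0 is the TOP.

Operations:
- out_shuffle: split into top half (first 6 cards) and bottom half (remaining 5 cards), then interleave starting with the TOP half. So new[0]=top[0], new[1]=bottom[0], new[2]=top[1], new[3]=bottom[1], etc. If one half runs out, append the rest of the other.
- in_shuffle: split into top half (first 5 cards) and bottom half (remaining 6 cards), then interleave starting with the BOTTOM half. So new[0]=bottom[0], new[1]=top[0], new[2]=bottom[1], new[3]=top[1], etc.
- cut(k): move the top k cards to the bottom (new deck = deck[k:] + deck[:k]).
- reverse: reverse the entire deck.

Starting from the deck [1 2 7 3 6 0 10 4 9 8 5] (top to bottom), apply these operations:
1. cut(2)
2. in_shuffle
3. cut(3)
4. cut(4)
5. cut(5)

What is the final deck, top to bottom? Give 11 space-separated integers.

Answer: 7 9 3 8 6 5 0 1 10 2 4

Derivation:
After op 1 (cut(2)): [7 3 6 0 10 4 9 8 5 1 2]
After op 2 (in_shuffle): [4 7 9 3 8 6 5 0 1 10 2]
After op 3 (cut(3)): [3 8 6 5 0 1 10 2 4 7 9]
After op 4 (cut(4)): [0 1 10 2 4 7 9 3 8 6 5]
After op 5 (cut(5)): [7 9 3 8 6 5 0 1 10 2 4]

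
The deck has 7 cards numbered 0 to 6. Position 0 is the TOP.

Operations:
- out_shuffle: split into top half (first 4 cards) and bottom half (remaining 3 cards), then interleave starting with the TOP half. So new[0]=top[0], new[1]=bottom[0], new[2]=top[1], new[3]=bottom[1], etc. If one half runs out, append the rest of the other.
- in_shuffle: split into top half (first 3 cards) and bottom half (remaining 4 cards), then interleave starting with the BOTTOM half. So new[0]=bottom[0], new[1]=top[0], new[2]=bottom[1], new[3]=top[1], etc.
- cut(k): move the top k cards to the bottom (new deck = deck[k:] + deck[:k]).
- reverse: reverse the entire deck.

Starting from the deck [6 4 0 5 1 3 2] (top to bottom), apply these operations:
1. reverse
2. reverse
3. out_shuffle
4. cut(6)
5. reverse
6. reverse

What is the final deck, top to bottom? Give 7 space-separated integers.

After op 1 (reverse): [2 3 1 5 0 4 6]
After op 2 (reverse): [6 4 0 5 1 3 2]
After op 3 (out_shuffle): [6 1 4 3 0 2 5]
After op 4 (cut(6)): [5 6 1 4 3 0 2]
After op 5 (reverse): [2 0 3 4 1 6 5]
After op 6 (reverse): [5 6 1 4 3 0 2]

Answer: 5 6 1 4 3 0 2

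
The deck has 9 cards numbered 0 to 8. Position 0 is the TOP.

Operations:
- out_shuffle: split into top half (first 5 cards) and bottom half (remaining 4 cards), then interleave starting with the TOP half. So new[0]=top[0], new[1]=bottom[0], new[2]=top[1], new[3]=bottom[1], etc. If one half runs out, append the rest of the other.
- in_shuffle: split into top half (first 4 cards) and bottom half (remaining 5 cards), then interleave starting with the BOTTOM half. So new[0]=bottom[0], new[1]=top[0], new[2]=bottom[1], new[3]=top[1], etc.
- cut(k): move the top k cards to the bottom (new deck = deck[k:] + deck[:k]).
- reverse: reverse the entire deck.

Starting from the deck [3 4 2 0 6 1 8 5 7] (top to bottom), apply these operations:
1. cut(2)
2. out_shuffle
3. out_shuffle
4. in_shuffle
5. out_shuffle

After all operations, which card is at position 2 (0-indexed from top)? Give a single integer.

After op 1 (cut(2)): [2 0 6 1 8 5 7 3 4]
After op 2 (out_shuffle): [2 5 0 7 6 3 1 4 8]
After op 3 (out_shuffle): [2 3 5 1 0 4 7 8 6]
After op 4 (in_shuffle): [0 2 4 3 7 5 8 1 6]
After op 5 (out_shuffle): [0 5 2 8 4 1 3 6 7]
Position 2: card 2.

Answer: 2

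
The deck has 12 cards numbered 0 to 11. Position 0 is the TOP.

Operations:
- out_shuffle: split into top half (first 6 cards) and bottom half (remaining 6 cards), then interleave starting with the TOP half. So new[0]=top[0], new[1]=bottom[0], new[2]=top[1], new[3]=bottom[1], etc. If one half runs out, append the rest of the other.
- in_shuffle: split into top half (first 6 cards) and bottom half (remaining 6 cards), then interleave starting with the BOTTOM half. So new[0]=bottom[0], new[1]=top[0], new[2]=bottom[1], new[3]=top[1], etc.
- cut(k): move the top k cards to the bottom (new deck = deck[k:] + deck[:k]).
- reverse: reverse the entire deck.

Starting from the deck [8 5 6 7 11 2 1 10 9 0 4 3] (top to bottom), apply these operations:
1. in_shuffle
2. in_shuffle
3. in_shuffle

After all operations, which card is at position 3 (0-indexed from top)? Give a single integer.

After op 1 (in_shuffle): [1 8 10 5 9 6 0 7 4 11 3 2]
After op 2 (in_shuffle): [0 1 7 8 4 10 11 5 3 9 2 6]
After op 3 (in_shuffle): [11 0 5 1 3 7 9 8 2 4 6 10]
Position 3: card 1.

Answer: 1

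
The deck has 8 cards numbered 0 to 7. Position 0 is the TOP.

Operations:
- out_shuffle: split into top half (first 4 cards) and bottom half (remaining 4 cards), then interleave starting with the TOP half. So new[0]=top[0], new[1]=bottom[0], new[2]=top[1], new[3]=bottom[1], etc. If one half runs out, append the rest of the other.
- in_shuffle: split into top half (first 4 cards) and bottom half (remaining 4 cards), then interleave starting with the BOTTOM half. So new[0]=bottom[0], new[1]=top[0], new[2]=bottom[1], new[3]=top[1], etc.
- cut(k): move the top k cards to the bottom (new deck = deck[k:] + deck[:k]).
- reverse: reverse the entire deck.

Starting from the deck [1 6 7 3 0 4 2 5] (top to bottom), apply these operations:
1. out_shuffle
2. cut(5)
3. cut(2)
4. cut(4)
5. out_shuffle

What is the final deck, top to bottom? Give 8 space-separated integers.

After op 1 (out_shuffle): [1 0 6 4 7 2 3 5]
After op 2 (cut(5)): [2 3 5 1 0 6 4 7]
After op 3 (cut(2)): [5 1 0 6 4 7 2 3]
After op 4 (cut(4)): [4 7 2 3 5 1 0 6]
After op 5 (out_shuffle): [4 5 7 1 2 0 3 6]

Answer: 4 5 7 1 2 0 3 6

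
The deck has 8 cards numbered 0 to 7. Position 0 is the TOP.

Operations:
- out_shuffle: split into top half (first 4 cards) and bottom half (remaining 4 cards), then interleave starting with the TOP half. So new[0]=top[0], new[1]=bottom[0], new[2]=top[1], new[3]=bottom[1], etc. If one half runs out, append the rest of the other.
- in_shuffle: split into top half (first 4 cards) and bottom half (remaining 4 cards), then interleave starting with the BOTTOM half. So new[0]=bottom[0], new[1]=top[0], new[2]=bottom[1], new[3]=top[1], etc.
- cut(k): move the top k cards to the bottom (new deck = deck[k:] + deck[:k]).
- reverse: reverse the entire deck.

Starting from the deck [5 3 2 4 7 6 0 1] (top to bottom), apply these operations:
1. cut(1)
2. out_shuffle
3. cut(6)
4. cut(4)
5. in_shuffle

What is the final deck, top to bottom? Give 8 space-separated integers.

After op 1 (cut(1)): [3 2 4 7 6 0 1 5]
After op 2 (out_shuffle): [3 6 2 0 4 1 7 5]
After op 3 (cut(6)): [7 5 3 6 2 0 4 1]
After op 4 (cut(4)): [2 0 4 1 7 5 3 6]
After op 5 (in_shuffle): [7 2 5 0 3 4 6 1]

Answer: 7 2 5 0 3 4 6 1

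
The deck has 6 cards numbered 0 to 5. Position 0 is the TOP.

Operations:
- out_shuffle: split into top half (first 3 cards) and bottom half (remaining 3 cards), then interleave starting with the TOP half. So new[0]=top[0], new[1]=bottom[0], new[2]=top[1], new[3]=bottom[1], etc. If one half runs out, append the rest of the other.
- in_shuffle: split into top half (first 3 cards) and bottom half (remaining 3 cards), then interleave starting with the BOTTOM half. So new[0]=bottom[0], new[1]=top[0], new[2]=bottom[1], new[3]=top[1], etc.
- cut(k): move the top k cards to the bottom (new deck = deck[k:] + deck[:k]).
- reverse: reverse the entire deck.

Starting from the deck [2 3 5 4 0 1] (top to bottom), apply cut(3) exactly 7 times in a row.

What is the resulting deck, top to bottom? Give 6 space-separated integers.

Answer: 4 0 1 2 3 5

Derivation:
After op 1 (cut(3)): [4 0 1 2 3 5]
After op 2 (cut(3)): [2 3 5 4 0 1]
After op 3 (cut(3)): [4 0 1 2 3 5]
After op 4 (cut(3)): [2 3 5 4 0 1]
After op 5 (cut(3)): [4 0 1 2 3 5]
After op 6 (cut(3)): [2 3 5 4 0 1]
After op 7 (cut(3)): [4 0 1 2 3 5]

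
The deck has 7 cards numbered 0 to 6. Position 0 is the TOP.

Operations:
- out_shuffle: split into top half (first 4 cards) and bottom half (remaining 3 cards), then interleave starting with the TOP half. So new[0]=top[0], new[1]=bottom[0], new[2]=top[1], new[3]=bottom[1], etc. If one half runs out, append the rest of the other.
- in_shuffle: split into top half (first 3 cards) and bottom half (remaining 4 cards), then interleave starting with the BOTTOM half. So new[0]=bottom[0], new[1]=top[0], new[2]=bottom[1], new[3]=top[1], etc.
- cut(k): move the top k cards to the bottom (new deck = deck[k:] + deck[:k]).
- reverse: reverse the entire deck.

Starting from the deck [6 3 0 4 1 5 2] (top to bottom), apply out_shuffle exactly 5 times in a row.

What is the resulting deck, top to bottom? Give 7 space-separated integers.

Answer: 6 0 1 2 3 4 5

Derivation:
After op 1 (out_shuffle): [6 1 3 5 0 2 4]
After op 2 (out_shuffle): [6 0 1 2 3 4 5]
After op 3 (out_shuffle): [6 3 0 4 1 5 2]
After op 4 (out_shuffle): [6 1 3 5 0 2 4]
After op 5 (out_shuffle): [6 0 1 2 3 4 5]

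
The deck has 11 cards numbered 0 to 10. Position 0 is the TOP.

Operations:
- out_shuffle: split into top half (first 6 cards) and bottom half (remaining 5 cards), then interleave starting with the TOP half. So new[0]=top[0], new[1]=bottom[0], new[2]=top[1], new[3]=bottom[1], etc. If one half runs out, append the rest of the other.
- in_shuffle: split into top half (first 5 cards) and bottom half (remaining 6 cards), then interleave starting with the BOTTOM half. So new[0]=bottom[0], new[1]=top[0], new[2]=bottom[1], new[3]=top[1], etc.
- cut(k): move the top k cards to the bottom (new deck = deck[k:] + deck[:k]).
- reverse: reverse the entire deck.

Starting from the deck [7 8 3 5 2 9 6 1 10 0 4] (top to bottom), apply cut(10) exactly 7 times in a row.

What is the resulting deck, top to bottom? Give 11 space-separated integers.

After op 1 (cut(10)): [4 7 8 3 5 2 9 6 1 10 0]
After op 2 (cut(10)): [0 4 7 8 3 5 2 9 6 1 10]
After op 3 (cut(10)): [10 0 4 7 8 3 5 2 9 6 1]
After op 4 (cut(10)): [1 10 0 4 7 8 3 5 2 9 6]
After op 5 (cut(10)): [6 1 10 0 4 7 8 3 5 2 9]
After op 6 (cut(10)): [9 6 1 10 0 4 7 8 3 5 2]
After op 7 (cut(10)): [2 9 6 1 10 0 4 7 8 3 5]

Answer: 2 9 6 1 10 0 4 7 8 3 5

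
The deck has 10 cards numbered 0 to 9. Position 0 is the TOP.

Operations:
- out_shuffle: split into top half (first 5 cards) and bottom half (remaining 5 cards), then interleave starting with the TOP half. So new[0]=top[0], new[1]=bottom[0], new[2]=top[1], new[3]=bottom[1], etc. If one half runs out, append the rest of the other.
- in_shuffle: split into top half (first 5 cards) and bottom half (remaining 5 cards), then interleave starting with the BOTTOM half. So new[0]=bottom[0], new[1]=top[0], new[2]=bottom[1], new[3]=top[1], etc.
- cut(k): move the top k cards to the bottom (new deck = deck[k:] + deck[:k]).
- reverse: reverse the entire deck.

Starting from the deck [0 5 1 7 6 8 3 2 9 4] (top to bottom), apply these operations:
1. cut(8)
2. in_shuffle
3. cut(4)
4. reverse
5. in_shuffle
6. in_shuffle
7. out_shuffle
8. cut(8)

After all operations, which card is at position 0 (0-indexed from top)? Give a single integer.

Answer: 7

Derivation:
After op 1 (cut(8)): [9 4 0 5 1 7 6 8 3 2]
After op 2 (in_shuffle): [7 9 6 4 8 0 3 5 2 1]
After op 3 (cut(4)): [8 0 3 5 2 1 7 9 6 4]
After op 4 (reverse): [4 6 9 7 1 2 5 3 0 8]
After op 5 (in_shuffle): [2 4 5 6 3 9 0 7 8 1]
After op 6 (in_shuffle): [9 2 0 4 7 5 8 6 1 3]
After op 7 (out_shuffle): [9 5 2 8 0 6 4 1 7 3]
After op 8 (cut(8)): [7 3 9 5 2 8 0 6 4 1]
Position 0: card 7.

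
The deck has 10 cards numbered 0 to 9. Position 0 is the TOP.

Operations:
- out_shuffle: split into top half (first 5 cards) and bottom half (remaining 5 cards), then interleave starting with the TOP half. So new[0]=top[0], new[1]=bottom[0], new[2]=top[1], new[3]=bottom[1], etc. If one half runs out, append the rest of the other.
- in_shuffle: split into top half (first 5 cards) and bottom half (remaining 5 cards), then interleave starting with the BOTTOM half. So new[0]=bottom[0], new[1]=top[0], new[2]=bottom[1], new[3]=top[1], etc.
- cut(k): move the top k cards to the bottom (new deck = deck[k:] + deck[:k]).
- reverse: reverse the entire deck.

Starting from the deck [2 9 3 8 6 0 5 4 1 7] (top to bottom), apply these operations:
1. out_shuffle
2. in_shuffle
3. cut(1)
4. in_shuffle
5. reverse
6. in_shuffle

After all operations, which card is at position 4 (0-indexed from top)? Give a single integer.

Answer: 5

Derivation:
After op 1 (out_shuffle): [2 0 9 5 3 4 8 1 6 7]
After op 2 (in_shuffle): [4 2 8 0 1 9 6 5 7 3]
After op 3 (cut(1)): [2 8 0 1 9 6 5 7 3 4]
After op 4 (in_shuffle): [6 2 5 8 7 0 3 1 4 9]
After op 5 (reverse): [9 4 1 3 0 7 8 5 2 6]
After op 6 (in_shuffle): [7 9 8 4 5 1 2 3 6 0]
Position 4: card 5.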